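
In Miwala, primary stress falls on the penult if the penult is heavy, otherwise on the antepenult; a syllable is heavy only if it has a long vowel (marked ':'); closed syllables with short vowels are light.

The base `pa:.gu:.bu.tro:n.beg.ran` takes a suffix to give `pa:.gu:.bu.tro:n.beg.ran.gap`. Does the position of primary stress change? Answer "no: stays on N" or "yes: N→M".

yes: 4→5

Base `pa:.gu:.bu.tro:n.beg.ran` (6 syllables):
  Weights: 4 tro:n H, 5 beg L, 6 ran L.
  The penult (syllable 5, beg) is light, so stress falls on the antepenult (syllable 4, tro:n).
  → primary stress on syllable 4.
Suffixed `pa:.gu:.bu.tro:n.beg.ran.gap` (7 syllables):
  Weights: 5 beg L, 6 ran L, 7 gap L.
  The penult (syllable 6, ran) is light, so stress falls on the antepenult (syllable 5, beg).
  → primary stress on syllable 5.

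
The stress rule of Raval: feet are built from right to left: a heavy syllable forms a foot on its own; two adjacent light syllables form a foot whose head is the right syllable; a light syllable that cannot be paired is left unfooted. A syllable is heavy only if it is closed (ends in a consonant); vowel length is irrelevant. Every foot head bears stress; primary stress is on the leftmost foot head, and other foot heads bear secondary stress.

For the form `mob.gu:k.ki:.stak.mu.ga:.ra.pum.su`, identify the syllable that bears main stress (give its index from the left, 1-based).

Weights: 1 mob H, 2 gu:k H, 3 ki: L, 4 stak H, 5 mu L, 6 ga: L, 7 ra L, 8 pum H, 9 su L.
Parse right to left (heavy = foot alone; LL = one foot; stranded L unfooted): (ˈmob) (ˈgu:k) ki: (ˈstak) mu (ga:.ˈra) (ˈpum) su.
Foot heads: 1, 2, 4, 7, 8.
Primary stress on the leftmost head = syllable 1.
Primary stress: syllable 1 → ˈmob.gu:k.ki:.stak.mu.ga:.ra.pum.su.

1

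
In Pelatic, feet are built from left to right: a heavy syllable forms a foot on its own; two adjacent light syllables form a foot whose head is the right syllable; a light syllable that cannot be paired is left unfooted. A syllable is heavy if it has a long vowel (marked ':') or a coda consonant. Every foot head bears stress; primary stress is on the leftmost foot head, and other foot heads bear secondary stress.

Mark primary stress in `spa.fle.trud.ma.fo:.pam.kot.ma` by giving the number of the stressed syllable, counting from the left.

Weights: 1 spa L, 2 fle L, 3 trud H, 4 ma L, 5 fo: H, 6 pam H, 7 kot H, 8 ma L.
Parse left to right (heavy = foot alone; LL = one foot; stranded L unfooted): (spa.ˈfle) (ˈtrud) ma (ˈfo:) (ˈpam) (ˈkot) ma.
Foot heads: 2, 3, 5, 6, 7.
Primary stress on the leftmost head = syllable 2.
Primary stress: syllable 2 → spa.ˈfle.trud.ma.fo:.pam.kot.ma.

2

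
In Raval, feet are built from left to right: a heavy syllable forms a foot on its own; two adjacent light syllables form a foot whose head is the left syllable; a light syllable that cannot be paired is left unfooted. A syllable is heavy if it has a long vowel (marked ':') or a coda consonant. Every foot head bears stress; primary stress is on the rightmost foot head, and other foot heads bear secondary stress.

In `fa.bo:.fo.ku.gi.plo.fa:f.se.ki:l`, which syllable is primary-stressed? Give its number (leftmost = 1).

9

Weights: 1 fa L, 2 bo: H, 3 fo L, 4 ku L, 5 gi L, 6 plo L, 7 fa:f H, 8 se L, 9 ki:l H.
Parse left to right (heavy = foot alone; LL = one foot; stranded L unfooted): fa (ˈbo:) (ˈfo.ku) (ˈgi.plo) (ˈfa:f) se (ˈki:l).
Foot heads: 2, 3, 5, 7, 9.
Primary stress on the rightmost head = syllable 9.
Primary stress: syllable 9 → fa.bo:.fo.ku.gi.plo.fa:f.se.ˈki:l.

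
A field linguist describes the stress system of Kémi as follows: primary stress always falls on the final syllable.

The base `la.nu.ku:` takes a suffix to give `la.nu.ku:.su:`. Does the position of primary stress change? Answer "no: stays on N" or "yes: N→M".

Base `la.nu.ku:` (3 syllables):
  The word has 3 syllables; the final syllable is syllable 3 (ku:).
  → primary stress on syllable 3.
Suffixed `la.nu.ku:.su:` (4 syllables):
  The word has 4 syllables; the final syllable is syllable 4 (su:).
  → primary stress on syllable 4.

yes: 3→4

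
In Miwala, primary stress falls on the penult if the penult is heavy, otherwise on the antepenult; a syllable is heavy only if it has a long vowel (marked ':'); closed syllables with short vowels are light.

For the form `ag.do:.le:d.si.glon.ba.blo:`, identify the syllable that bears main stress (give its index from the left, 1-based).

5

Weights: 5 glon L, 6 ba L, 7 blo: H.
The penult (syllable 6, ba) is light, so stress falls on the antepenult (syllable 5, glon).
Primary stress: syllable 5 → ag.do:.le:d.si.ˈglon.ba.blo:.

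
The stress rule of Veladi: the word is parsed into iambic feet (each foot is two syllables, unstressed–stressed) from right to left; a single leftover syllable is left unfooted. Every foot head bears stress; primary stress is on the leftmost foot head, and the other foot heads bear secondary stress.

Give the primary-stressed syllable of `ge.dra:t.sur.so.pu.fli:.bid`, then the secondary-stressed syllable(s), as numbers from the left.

Parse right to left into iambic (σˈσ) feet: ge (dra:t.ˈsur) (so.ˈpu) (fli:.ˈbid). Syllable 1 is left unfooted.
Foot heads (stressed positions): 3, 5, 7.
End Rule Leftmost: primary stress on the leftmost head = syllable 3.
Secondary stress on 5, 7: ge.dra:t.ˈsur.so.ˌpu.fli:.ˌbid.

primary 3, secondary 5, 7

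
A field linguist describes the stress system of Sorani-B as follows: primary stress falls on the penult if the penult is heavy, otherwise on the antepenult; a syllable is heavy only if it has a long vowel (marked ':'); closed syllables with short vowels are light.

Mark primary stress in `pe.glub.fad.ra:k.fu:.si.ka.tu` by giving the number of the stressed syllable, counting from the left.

Weights: 6 si L, 7 ka L, 8 tu L.
The penult (syllable 7, ka) is light, so stress falls on the antepenult (syllable 6, si).
Primary stress: syllable 6 → pe.glub.fad.ra:k.fu:.ˈsi.ka.tu.

6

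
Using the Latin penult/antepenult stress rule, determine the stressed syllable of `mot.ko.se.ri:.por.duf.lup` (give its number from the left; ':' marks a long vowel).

Classical Latin: stress the penult if heavy (long vowel or closed), else the antepenult.
Weights: 5 por H, 6 duf H, 7 lup H.
The penult (syllable 6, duf) is heavy, so it takes stress.
Stress on syllable 6: mot.ko.se.ri:.por.ˈduf.lup.

6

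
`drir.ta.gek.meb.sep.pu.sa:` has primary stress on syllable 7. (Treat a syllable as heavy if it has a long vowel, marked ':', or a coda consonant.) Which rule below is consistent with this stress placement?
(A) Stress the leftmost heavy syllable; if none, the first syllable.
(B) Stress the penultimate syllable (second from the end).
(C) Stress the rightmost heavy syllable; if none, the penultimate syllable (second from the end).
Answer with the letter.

C

Rule A → syllable 1 (observed: 7).
Rule B → syllable 6 (observed: 7).
Rule C → syllable 7 ✓.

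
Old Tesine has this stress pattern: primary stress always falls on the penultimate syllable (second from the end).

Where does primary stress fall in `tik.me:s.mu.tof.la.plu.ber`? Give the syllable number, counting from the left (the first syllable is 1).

The word has 7 syllables; the penultimate syllable (second from the end) is syllable 6 (plu).
Primary stress: syllable 6 → tik.me:s.mu.tof.la.ˈplu.ber.

6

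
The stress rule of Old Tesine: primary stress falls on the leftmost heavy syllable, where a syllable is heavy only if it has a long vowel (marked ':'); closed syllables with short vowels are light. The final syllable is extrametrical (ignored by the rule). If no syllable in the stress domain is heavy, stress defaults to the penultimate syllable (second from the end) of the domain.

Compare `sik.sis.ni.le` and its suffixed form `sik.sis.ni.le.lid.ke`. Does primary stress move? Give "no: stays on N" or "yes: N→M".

yes: 2→4

Base `sik.sis.ni.le` (4 syllables):
  The final syllable (4, le) is extrametrical; the stress domain is syllables 1–3.
  Weights: 1 sik L, 2 sis L, 3 ni L.
  No heavy syllable in the domain; default to the penultimate syllable (second from the end) of the domain = syllable 2.
  → primary stress on syllable 2.
Suffixed `sik.sis.ni.le.lid.ke` (6 syllables):
  The final syllable (6, ke) is extrametrical; the stress domain is syllables 1–5.
  Weights: 1 sik L, 2 sis L, 3 ni L, 4 le L, 5 lid L.
  No heavy syllable in the domain; default to the penultimate syllable (second from the end) of the domain = syllable 4.
  → primary stress on syllable 4.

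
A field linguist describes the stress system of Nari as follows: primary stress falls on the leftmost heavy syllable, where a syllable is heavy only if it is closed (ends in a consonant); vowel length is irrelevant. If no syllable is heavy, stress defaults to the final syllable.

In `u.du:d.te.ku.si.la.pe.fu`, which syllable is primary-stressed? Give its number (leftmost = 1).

Weights: 1 u L, 2 du:d H, 3 te L, 4 ku L, 5 si L, 6 la L, 7 pe L, 8 fu L.
Heavy syllables in the domain: 2. The leftmost is syllable 2 (du:d).
Primary stress: syllable 2 → u.ˈdu:d.te.ku.si.la.pe.fu.

2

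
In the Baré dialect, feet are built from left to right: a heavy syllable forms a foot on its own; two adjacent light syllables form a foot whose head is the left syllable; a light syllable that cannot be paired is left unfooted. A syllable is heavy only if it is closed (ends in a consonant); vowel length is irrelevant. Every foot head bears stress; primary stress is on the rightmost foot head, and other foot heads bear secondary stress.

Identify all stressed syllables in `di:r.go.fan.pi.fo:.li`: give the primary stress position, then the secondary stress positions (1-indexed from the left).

primary 4, secondary 1, 3

Weights: 1 di:r H, 2 go L, 3 fan H, 4 pi L, 5 fo: L, 6 li L.
Parse left to right (heavy = foot alone; LL = one foot; stranded L unfooted): (ˈdi:r) go (ˈfan) (ˈpi.fo:) li.
Foot heads: 1, 3, 4.
Primary stress on the rightmost head = syllable 4.
Secondary stress on 1, 3: ˌdi:r.go.ˌfan.ˈpi.fo:.li.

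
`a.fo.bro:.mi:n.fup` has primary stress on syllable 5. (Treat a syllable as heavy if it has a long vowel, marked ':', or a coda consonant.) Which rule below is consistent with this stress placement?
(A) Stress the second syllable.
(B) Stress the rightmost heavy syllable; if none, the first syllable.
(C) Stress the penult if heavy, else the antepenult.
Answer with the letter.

Rule A → syllable 2 (observed: 5).
Rule B → syllable 5 ✓.
Rule C → syllable 4 (observed: 5).

B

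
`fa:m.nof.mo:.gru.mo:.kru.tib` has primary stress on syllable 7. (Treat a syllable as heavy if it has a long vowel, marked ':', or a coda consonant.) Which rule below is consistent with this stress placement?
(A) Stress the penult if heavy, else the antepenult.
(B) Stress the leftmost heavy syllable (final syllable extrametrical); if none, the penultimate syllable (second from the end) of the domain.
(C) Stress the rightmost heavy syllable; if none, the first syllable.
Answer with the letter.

Rule A → syllable 5 (observed: 7).
Rule B → syllable 1 (observed: 7).
Rule C → syllable 7 ✓.

C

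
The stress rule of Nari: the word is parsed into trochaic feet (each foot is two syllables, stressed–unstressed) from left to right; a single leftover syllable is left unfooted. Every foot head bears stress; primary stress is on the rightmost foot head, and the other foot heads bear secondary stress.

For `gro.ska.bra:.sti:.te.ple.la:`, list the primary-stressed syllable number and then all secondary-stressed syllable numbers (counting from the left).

primary 5, secondary 1, 3

Parse left to right into trochaic (ˈσσ) feet: (ˈgro.ska) (ˈbra:.sti:) (ˈte.ple) la:. Syllable 7 is left unfooted.
Foot heads (stressed positions): 1, 3, 5.
End Rule Rightmost: primary stress on the rightmost head = syllable 5.
Secondary stress on 1, 3: ˌgro.ska.ˌbra:.sti:.ˈte.ple.la:.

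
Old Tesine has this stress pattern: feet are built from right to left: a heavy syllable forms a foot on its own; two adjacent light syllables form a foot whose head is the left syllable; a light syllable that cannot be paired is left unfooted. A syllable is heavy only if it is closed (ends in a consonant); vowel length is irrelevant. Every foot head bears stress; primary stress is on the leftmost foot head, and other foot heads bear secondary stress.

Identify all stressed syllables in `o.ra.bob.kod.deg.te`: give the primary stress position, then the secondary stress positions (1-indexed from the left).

Weights: 1 o L, 2 ra L, 3 bob H, 4 kod H, 5 deg H, 6 te L.
Parse right to left (heavy = foot alone; LL = one foot; stranded L unfooted): (ˈo.ra) (ˈbob) (ˈkod) (ˈdeg) te.
Foot heads: 1, 3, 4, 5.
Primary stress on the leftmost head = syllable 1.
Secondary stress on 3, 4, 5: ˈo.ra.ˌbob.ˌkod.ˌdeg.te.

primary 1, secondary 3, 4, 5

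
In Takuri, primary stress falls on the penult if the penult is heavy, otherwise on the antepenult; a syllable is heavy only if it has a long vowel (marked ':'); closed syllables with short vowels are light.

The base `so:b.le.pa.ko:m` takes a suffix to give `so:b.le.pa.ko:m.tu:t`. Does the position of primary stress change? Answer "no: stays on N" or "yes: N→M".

Base `so:b.le.pa.ko:m` (4 syllables):
  Weights: 2 le L, 3 pa L, 4 ko:m H.
  The penult (syllable 3, pa) is light, so stress falls on the antepenult (syllable 2, le).
  → primary stress on syllable 2.
Suffixed `so:b.le.pa.ko:m.tu:t` (5 syllables):
  Weights: 3 pa L, 4 ko:m H, 5 tu:t H.
  The penult (syllable 4, ko:m) is heavy, so it takes stress.
  → primary stress on syllable 4.

yes: 2→4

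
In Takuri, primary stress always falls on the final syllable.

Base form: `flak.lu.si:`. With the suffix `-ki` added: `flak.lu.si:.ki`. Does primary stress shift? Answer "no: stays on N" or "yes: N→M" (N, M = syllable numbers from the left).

Base `flak.lu.si:` (3 syllables):
  The word has 3 syllables; the final syllable is syllable 3 (si:).
  → primary stress on syllable 3.
Suffixed `flak.lu.si:.ki` (4 syllables):
  The word has 4 syllables; the final syllable is syllable 4 (ki).
  → primary stress on syllable 4.

yes: 3→4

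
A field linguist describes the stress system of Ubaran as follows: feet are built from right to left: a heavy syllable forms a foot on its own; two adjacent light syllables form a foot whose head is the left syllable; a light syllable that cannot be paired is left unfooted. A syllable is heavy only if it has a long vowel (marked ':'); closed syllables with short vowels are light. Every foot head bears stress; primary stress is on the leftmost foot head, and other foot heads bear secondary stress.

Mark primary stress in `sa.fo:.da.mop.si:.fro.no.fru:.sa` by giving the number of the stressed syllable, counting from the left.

2

Weights: 1 sa L, 2 fo: H, 3 da L, 4 mop L, 5 si: H, 6 fro L, 7 no L, 8 fru: H, 9 sa L.
Parse right to left (heavy = foot alone; LL = one foot; stranded L unfooted): sa (ˈfo:) (ˈda.mop) (ˈsi:) (ˈfro.no) (ˈfru:) sa.
Foot heads: 2, 3, 5, 6, 8.
Primary stress on the leftmost head = syllable 2.
Primary stress: syllable 2 → sa.ˈfo:.da.mop.si:.fro.no.fru:.sa.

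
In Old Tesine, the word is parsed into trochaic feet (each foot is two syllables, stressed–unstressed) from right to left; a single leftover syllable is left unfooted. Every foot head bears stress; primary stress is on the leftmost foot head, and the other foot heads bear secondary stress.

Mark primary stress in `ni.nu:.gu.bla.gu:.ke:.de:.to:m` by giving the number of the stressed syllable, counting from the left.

1

Parse right to left into trochaic (ˈσσ) feet: (ˈni.nu:) (ˈgu.bla) (ˈgu:.ke:) (ˈde:.to:m).
Foot heads (stressed positions): 1, 3, 5, 7.
End Rule Leftmost: primary stress on the leftmost head = syllable 1.
Primary stress: syllable 1 → ˈni.nu:.gu.bla.gu:.ke:.de:.to:m.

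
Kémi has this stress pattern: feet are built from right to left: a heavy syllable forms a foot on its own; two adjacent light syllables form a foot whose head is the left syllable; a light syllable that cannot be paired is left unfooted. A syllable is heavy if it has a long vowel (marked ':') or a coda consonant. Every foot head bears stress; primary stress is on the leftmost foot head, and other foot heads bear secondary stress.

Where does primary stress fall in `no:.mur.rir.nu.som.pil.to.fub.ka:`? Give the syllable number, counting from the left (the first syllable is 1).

Weights: 1 no: H, 2 mur H, 3 rir H, 4 nu L, 5 som H, 6 pil H, 7 to L, 8 fub H, 9 ka: H.
Parse right to left (heavy = foot alone; LL = one foot; stranded L unfooted): (ˈno:) (ˈmur) (ˈrir) nu (ˈsom) (ˈpil) to (ˈfub) (ˈka:).
Foot heads: 1, 2, 3, 5, 6, 8, 9.
Primary stress on the leftmost head = syllable 1.
Primary stress: syllable 1 → ˈno:.mur.rir.nu.som.pil.to.fub.ka:.

1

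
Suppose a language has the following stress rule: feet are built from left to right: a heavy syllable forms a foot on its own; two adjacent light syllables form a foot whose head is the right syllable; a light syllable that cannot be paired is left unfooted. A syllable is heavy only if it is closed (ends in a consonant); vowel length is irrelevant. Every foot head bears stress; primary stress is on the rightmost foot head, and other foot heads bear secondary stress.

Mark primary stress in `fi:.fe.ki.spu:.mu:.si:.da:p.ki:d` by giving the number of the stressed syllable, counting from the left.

8

Weights: 1 fi: L, 2 fe L, 3 ki L, 4 spu: L, 5 mu: L, 6 si: L, 7 da:p H, 8 ki:d H.
Parse left to right (heavy = foot alone; LL = one foot; stranded L unfooted): (fi:.ˈfe) (ki.ˈspu:) (mu:.ˈsi:) (ˈda:p) (ˈki:d).
Foot heads: 2, 4, 6, 7, 8.
Primary stress on the rightmost head = syllable 8.
Primary stress: syllable 8 → fi:.fe.ki.spu:.mu:.si:.da:p.ˈki:d.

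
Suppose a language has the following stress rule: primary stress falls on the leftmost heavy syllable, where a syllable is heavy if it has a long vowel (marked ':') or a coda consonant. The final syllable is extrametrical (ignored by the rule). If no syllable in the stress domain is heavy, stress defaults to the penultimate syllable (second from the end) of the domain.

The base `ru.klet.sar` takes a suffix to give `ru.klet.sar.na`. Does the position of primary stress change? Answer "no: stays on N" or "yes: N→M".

Base `ru.klet.sar` (3 syllables):
  The final syllable (3, sar) is extrametrical; the stress domain is syllables 1–2.
  Weights: 1 ru L, 2 klet H.
  Heavy syllables in the domain: 2. The leftmost is syllable 2 (klet).
  → primary stress on syllable 2.
Suffixed `ru.klet.sar.na` (4 syllables):
  The final syllable (4, na) is extrametrical; the stress domain is syllables 1–3.
  Weights: 1 ru L, 2 klet H, 3 sar H.
  Heavy syllables in the domain: 2, 3. The leftmost is syllable 2 (klet).
  → primary stress on syllable 2.

no: stays on 2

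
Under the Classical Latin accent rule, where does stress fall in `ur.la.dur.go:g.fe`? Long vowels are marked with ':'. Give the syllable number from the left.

4

Classical Latin: stress the penult if heavy (long vowel or closed), else the antepenult.
Weights: 3 dur H, 4 go:g H, 5 fe L.
The penult (syllable 4, go:g) is heavy, so it takes stress.
Stress on syllable 4: ur.la.dur.ˈgo:g.fe.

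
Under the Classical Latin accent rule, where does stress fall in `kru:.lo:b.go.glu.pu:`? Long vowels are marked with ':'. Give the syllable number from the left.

3

Classical Latin: stress the penult if heavy (long vowel or closed), else the antepenult.
Weights: 3 go L, 4 glu L, 5 pu: H.
The penult (syllable 4, glu) is light, so stress falls on the antepenult (syllable 3, go).
Stress on syllable 3: kru:.lo:b.ˈgo.glu.pu:.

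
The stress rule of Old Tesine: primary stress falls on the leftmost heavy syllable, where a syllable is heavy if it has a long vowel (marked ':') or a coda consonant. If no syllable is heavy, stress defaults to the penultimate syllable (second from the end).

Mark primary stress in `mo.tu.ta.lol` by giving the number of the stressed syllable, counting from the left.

Weights: 1 mo L, 2 tu L, 3 ta L, 4 lol H.
Heavy syllables in the domain: 4. The leftmost is syllable 4 (lol).
Primary stress: syllable 4 → mo.tu.ta.ˈlol.

4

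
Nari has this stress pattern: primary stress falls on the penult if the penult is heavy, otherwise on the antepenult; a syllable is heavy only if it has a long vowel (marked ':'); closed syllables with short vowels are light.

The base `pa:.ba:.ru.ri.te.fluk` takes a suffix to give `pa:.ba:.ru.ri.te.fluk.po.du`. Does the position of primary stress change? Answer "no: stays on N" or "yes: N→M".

Base `pa:.ba:.ru.ri.te.fluk` (6 syllables):
  Weights: 4 ri L, 5 te L, 6 fluk L.
  The penult (syllable 5, te) is light, so stress falls on the antepenult (syllable 4, ri).
  → primary stress on syllable 4.
Suffixed `pa:.ba:.ru.ri.te.fluk.po.du` (8 syllables):
  Weights: 6 fluk L, 7 po L, 8 du L.
  The penult (syllable 7, po) is light, so stress falls on the antepenult (syllable 6, fluk).
  → primary stress on syllable 6.

yes: 4→6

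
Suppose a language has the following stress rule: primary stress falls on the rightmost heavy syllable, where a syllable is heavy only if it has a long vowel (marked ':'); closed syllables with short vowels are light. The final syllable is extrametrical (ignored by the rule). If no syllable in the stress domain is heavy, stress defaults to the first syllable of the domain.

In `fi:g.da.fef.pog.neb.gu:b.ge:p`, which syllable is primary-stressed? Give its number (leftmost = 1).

The final syllable (7, ge:p) is extrametrical; the stress domain is syllables 1–6.
Weights: 1 fi:g H, 2 da L, 3 fef L, 4 pog L, 5 neb L, 6 gu:b H.
Heavy syllables in the domain: 1, 6. The rightmost is syllable 6 (gu:b).
Primary stress: syllable 6 → fi:g.da.fef.pog.neb.ˈgu:b.ge:p.

6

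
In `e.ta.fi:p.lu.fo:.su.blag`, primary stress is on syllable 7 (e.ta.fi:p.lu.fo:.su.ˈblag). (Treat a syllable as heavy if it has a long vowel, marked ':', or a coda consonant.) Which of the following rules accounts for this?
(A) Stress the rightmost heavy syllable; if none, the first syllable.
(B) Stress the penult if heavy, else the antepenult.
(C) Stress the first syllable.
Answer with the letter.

A

Rule A → syllable 7 ✓.
Rule B → syllable 5 (observed: 7).
Rule C → syllable 1 (observed: 7).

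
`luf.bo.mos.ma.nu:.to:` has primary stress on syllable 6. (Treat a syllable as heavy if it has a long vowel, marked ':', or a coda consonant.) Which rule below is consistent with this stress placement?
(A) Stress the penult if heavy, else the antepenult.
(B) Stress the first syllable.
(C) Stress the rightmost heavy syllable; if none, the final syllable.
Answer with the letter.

Rule A → syllable 5 (observed: 6).
Rule B → syllable 1 (observed: 6).
Rule C → syllable 6 ✓.

C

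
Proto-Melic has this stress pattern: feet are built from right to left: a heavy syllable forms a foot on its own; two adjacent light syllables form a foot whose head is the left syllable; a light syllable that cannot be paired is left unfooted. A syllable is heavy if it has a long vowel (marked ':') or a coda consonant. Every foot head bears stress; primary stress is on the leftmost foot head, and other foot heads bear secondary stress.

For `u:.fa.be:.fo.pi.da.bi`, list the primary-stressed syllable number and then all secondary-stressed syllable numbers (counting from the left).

primary 1, secondary 3, 4, 6

Weights: 1 u: H, 2 fa L, 3 be: H, 4 fo L, 5 pi L, 6 da L, 7 bi L.
Parse right to left (heavy = foot alone; LL = one foot; stranded L unfooted): (ˈu:) fa (ˈbe:) (ˈfo.pi) (ˈda.bi).
Foot heads: 1, 3, 4, 6.
Primary stress on the leftmost head = syllable 1.
Secondary stress on 3, 4, 6: ˈu:.fa.ˌbe:.ˌfo.pi.ˌda.bi.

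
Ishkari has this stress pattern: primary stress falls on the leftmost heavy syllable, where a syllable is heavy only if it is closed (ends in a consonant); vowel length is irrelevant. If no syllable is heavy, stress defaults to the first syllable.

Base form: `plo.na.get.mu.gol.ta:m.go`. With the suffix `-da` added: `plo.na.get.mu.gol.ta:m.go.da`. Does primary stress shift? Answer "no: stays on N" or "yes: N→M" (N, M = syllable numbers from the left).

no: stays on 3

Base `plo.na.get.mu.gol.ta:m.go` (7 syllables):
  Weights: 1 plo L, 2 na L, 3 get H, 4 mu L, 5 gol H, 6 ta:m H, 7 go L.
  Heavy syllables in the domain: 3, 5, 6. The leftmost is syllable 3 (get).
  → primary stress on syllable 3.
Suffixed `plo.na.get.mu.gol.ta:m.go.da` (8 syllables):
  Weights: 1 plo L, 2 na L, 3 get H, 4 mu L, 5 gol H, 6 ta:m H, 7 go L, 8 da L.
  Heavy syllables in the domain: 3, 5, 6. The leftmost is syllable 3 (get).
  → primary stress on syllable 3.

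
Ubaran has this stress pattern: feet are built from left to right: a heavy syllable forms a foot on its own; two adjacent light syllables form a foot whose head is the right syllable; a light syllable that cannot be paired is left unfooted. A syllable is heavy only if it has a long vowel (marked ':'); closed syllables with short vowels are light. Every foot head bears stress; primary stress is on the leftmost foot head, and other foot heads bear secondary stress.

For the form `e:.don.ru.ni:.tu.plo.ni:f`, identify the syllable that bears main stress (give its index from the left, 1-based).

1

Weights: 1 e: H, 2 don L, 3 ru L, 4 ni: H, 5 tu L, 6 plo L, 7 ni:f H.
Parse left to right (heavy = foot alone; LL = one foot; stranded L unfooted): (ˈe:) (don.ˈru) (ˈni:) (tu.ˈplo) (ˈni:f).
Foot heads: 1, 3, 4, 6, 7.
Primary stress on the leftmost head = syllable 1.
Primary stress: syllable 1 → ˈe:.don.ru.ni:.tu.plo.ni:f.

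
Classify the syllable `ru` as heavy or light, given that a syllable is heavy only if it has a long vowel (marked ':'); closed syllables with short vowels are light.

light

`ru`: short vowel, open (no coda). Short vowel → light.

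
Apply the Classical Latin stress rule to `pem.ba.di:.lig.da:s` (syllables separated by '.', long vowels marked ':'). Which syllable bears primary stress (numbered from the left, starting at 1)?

Classical Latin: stress the penult if heavy (long vowel or closed), else the antepenult.
Weights: 3 di: H, 4 lig H, 5 da:s H.
The penult (syllable 4, lig) is heavy, so it takes stress.
Stress on syllable 4: pem.ba.di:.ˈlig.da:s.

4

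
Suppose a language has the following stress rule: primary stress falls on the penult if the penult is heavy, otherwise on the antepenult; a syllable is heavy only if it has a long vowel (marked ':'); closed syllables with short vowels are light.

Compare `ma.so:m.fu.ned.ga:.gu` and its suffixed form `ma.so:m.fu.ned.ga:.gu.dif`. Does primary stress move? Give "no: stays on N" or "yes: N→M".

Base `ma.so:m.fu.ned.ga:.gu` (6 syllables):
  Weights: 4 ned L, 5 ga: H, 6 gu L.
  The penult (syllable 5, ga:) is heavy, so it takes stress.
  → primary stress on syllable 5.
Suffixed `ma.so:m.fu.ned.ga:.gu.dif` (7 syllables):
  Weights: 5 ga: H, 6 gu L, 7 dif L.
  The penult (syllable 6, gu) is light, so stress falls on the antepenult (syllable 5, ga:).
  → primary stress on syllable 5.

no: stays on 5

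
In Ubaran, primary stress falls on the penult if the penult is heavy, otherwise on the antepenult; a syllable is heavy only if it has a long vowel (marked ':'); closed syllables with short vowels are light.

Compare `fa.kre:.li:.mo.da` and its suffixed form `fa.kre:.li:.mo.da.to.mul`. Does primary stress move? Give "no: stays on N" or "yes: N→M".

yes: 3→5

Base `fa.kre:.li:.mo.da` (5 syllables):
  Weights: 3 li: H, 4 mo L, 5 da L.
  The penult (syllable 4, mo) is light, so stress falls on the antepenult (syllable 3, li:).
  → primary stress on syllable 3.
Suffixed `fa.kre:.li:.mo.da.to.mul` (7 syllables):
  Weights: 5 da L, 6 to L, 7 mul L.
  The penult (syllable 6, to) is light, so stress falls on the antepenult (syllable 5, da).
  → primary stress on syllable 5.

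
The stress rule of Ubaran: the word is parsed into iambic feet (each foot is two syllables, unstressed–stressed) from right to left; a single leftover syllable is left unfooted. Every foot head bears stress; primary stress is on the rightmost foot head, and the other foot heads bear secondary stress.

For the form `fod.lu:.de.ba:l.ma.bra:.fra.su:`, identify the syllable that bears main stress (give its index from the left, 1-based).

8

Parse right to left into iambic (σˈσ) feet: (fod.ˈlu:) (de.ˈba:l) (ma.ˈbra:) (fra.ˈsu:).
Foot heads (stressed positions): 2, 4, 6, 8.
End Rule Rightmost: primary stress on the rightmost head = syllable 8.
Primary stress: syllable 8 → fod.lu:.de.ba:l.ma.bra:.fra.ˈsu:.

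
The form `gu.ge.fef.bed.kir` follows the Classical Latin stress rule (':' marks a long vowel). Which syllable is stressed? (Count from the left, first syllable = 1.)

4

Classical Latin: stress the penult if heavy (long vowel or closed), else the antepenult.
Weights: 3 fef H, 4 bed H, 5 kir H.
The penult (syllable 4, bed) is heavy, so it takes stress.
Stress on syllable 4: gu.ge.fef.ˈbed.kir.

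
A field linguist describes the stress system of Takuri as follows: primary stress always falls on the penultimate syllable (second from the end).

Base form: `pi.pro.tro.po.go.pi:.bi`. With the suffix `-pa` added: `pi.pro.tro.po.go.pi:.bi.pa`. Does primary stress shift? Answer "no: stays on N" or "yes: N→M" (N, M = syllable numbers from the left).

yes: 6→7

Base `pi.pro.tro.po.go.pi:.bi` (7 syllables):
  The word has 7 syllables; the penultimate syllable (second from the end) is syllable 6 (pi:).
  → primary stress on syllable 6.
Suffixed `pi.pro.tro.po.go.pi:.bi.pa` (8 syllables):
  The word has 8 syllables; the penultimate syllable (second from the end) is syllable 7 (bi).
  → primary stress on syllable 7.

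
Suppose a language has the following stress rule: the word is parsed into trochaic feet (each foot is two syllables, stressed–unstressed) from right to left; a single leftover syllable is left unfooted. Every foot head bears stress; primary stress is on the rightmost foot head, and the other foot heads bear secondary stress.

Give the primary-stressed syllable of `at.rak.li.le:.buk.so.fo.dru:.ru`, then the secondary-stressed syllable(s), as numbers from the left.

Parse right to left into trochaic (ˈσσ) feet: at (ˈrak.li) (ˈle:.buk) (ˈso.fo) (ˈdru:.ru). Syllable 1 is left unfooted.
Foot heads (stressed positions): 2, 4, 6, 8.
End Rule Rightmost: primary stress on the rightmost head = syllable 8.
Secondary stress on 2, 4, 6: at.ˌrak.li.ˌle:.buk.ˌso.fo.ˈdru:.ru.

primary 8, secondary 2, 4, 6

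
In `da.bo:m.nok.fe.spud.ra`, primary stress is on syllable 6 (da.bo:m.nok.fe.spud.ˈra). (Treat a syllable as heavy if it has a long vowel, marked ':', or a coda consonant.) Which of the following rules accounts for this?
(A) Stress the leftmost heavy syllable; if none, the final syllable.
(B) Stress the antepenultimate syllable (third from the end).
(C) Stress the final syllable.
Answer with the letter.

Rule A → syllable 2 (observed: 6).
Rule B → syllable 4 (observed: 6).
Rule C → syllable 6 ✓.

C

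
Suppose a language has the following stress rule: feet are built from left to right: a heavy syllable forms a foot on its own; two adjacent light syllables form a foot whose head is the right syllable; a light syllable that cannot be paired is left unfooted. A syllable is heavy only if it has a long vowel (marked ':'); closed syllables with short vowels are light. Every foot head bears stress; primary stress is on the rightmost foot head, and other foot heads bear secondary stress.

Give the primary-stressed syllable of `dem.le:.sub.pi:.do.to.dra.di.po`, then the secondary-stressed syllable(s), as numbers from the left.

Weights: 1 dem L, 2 le: H, 3 sub L, 4 pi: H, 5 do L, 6 to L, 7 dra L, 8 di L, 9 po L.
Parse left to right (heavy = foot alone; LL = one foot; stranded L unfooted): dem (ˈle:) sub (ˈpi:) (do.ˈto) (dra.ˈdi) po.
Foot heads: 2, 4, 6, 8.
Primary stress on the rightmost head = syllable 8.
Secondary stress on 2, 4, 6: dem.ˌle:.sub.ˌpi:.do.ˌto.dra.ˈdi.po.

primary 8, secondary 2, 4, 6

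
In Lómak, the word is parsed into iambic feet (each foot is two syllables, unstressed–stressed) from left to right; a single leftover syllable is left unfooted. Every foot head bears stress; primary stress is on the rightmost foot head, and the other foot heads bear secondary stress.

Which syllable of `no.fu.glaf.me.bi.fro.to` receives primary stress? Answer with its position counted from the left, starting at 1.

6

Parse left to right into iambic (σˈσ) feet: (no.ˈfu) (glaf.ˈme) (bi.ˈfro) to. Syllable 7 is left unfooted.
Foot heads (stressed positions): 2, 4, 6.
End Rule Rightmost: primary stress on the rightmost head = syllable 6.
Primary stress: syllable 6 → no.fu.glaf.me.bi.ˈfro.to.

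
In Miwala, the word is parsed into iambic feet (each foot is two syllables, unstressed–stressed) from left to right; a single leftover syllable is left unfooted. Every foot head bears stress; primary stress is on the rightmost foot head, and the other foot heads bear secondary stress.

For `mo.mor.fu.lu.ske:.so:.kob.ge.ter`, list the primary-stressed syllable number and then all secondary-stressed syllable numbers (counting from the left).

Parse left to right into iambic (σˈσ) feet: (mo.ˈmor) (fu.ˈlu) (ske:.ˈso:) (kob.ˈge) ter. Syllable 9 is left unfooted.
Foot heads (stressed positions): 2, 4, 6, 8.
End Rule Rightmost: primary stress on the rightmost head = syllable 8.
Secondary stress on 2, 4, 6: mo.ˌmor.fu.ˌlu.ske:.ˌso:.kob.ˈge.ter.

primary 8, secondary 2, 4, 6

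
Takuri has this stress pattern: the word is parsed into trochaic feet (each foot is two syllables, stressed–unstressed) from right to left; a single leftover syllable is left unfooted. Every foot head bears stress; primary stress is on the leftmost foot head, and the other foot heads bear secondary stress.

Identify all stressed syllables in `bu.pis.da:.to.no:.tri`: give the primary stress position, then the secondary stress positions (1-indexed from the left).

Parse right to left into trochaic (ˈσσ) feet: (ˈbu.pis) (ˈda:.to) (ˈno:.tri).
Foot heads (stressed positions): 1, 3, 5.
End Rule Leftmost: primary stress on the leftmost head = syllable 1.
Secondary stress on 3, 5: ˈbu.pis.ˌda:.to.ˌno:.tri.

primary 1, secondary 3, 5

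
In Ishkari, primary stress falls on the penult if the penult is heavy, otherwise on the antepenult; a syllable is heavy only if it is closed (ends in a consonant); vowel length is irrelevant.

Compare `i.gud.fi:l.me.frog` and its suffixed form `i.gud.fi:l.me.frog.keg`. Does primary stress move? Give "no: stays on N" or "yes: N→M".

yes: 3→5

Base `i.gud.fi:l.me.frog` (5 syllables):
  Weights: 3 fi:l H, 4 me L, 5 frog H.
  The penult (syllable 4, me) is light, so stress falls on the antepenult (syllable 3, fi:l).
  → primary stress on syllable 3.
Suffixed `i.gud.fi:l.me.frog.keg` (6 syllables):
  Weights: 4 me L, 5 frog H, 6 keg H.
  The penult (syllable 5, frog) is heavy, so it takes stress.
  → primary stress on syllable 5.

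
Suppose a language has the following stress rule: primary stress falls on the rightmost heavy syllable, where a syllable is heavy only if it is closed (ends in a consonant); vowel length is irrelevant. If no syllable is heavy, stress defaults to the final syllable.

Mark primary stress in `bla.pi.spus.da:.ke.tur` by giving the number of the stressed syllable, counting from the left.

Weights: 1 bla L, 2 pi L, 3 spus H, 4 da: L, 5 ke L, 6 tur H.
Heavy syllables in the domain: 3, 6. The rightmost is syllable 6 (tur).
Primary stress: syllable 6 → bla.pi.spus.da:.ke.ˈtur.

6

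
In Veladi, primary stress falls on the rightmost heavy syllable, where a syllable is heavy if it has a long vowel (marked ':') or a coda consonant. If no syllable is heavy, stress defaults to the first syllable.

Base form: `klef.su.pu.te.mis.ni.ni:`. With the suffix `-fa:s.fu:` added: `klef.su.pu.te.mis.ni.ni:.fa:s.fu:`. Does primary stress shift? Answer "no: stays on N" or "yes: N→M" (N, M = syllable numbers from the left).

yes: 7→9

Base `klef.su.pu.te.mis.ni.ni:` (7 syllables):
  Weights: 1 klef H, 2 su L, 3 pu L, 4 te L, 5 mis H, 6 ni L, 7 ni: H.
  Heavy syllables in the domain: 1, 5, 7. The rightmost is syllable 7 (ni:).
  → primary stress on syllable 7.
Suffixed `klef.su.pu.te.mis.ni.ni:.fa:s.fu:` (9 syllables):
  Weights: 1 klef H, 2 su L, 3 pu L, 4 te L, 5 mis H, 6 ni L, 7 ni: H, 8 fa:s H, 9 fu: H.
  Heavy syllables in the domain: 1, 5, 7, 8, 9. The rightmost is syllable 9 (fu:).
  → primary stress on syllable 9.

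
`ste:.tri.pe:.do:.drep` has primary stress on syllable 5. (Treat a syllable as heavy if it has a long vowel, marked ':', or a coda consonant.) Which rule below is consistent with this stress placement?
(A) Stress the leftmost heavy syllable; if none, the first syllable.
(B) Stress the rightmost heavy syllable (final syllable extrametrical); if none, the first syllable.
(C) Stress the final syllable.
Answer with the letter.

Rule A → syllable 1 (observed: 5).
Rule B → syllable 4 (observed: 5).
Rule C → syllable 5 ✓.

C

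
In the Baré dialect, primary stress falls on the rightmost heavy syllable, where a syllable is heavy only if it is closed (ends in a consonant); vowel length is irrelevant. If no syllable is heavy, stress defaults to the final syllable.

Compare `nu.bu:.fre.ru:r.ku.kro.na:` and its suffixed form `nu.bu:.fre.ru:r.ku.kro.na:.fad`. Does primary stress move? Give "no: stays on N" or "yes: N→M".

yes: 4→8

Base `nu.bu:.fre.ru:r.ku.kro.na:` (7 syllables):
  Weights: 1 nu L, 2 bu: L, 3 fre L, 4 ru:r H, 5 ku L, 6 kro L, 7 na: L.
  Heavy syllables in the domain: 4. The rightmost is syllable 4 (ru:r).
  → primary stress on syllable 4.
Suffixed `nu.bu:.fre.ru:r.ku.kro.na:.fad` (8 syllables):
  Weights: 1 nu L, 2 bu: L, 3 fre L, 4 ru:r H, 5 ku L, 6 kro L, 7 na: L, 8 fad H.
  Heavy syllables in the domain: 4, 8. The rightmost is syllable 8 (fad).
  → primary stress on syllable 8.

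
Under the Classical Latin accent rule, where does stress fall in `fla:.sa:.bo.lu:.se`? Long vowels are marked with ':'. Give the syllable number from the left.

4

Classical Latin: stress the penult if heavy (long vowel or closed), else the antepenult.
Weights: 3 bo L, 4 lu: H, 5 se L.
The penult (syllable 4, lu:) is heavy, so it takes stress.
Stress on syllable 4: fla:.sa:.bo.ˈlu:.se.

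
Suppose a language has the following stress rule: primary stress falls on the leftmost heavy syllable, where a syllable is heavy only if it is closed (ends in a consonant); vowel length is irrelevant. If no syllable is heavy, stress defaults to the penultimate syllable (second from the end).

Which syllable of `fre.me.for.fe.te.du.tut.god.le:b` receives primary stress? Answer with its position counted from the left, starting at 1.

Weights: 1 fre L, 2 me L, 3 for H, 4 fe L, 5 te L, 6 du L, 7 tut H, 8 god H, 9 le:b H.
Heavy syllables in the domain: 3, 7, 8, 9. The leftmost is syllable 3 (for).
Primary stress: syllable 3 → fre.me.ˈfor.fe.te.du.tut.god.le:b.

3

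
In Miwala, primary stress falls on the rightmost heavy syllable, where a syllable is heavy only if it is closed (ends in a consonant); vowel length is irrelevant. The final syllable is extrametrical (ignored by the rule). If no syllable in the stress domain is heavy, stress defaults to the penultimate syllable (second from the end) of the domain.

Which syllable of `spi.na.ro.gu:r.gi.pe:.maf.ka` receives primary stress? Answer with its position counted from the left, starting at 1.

The final syllable (8, ka) is extrametrical; the stress domain is syllables 1–7.
Weights: 1 spi L, 2 na L, 3 ro L, 4 gu:r H, 5 gi L, 6 pe: L, 7 maf H.
Heavy syllables in the domain: 4, 7. The rightmost is syllable 7 (maf).
Primary stress: syllable 7 → spi.na.ro.gu:r.gi.pe:.ˈmaf.ka.

7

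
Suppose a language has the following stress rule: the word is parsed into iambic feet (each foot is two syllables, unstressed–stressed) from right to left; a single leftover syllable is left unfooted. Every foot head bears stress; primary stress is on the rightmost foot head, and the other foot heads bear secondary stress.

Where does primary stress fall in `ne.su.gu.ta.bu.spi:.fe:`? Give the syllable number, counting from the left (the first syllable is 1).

7

Parse right to left into iambic (σˈσ) feet: ne (su.ˈgu) (ta.ˈbu) (spi:.ˈfe:). Syllable 1 is left unfooted.
Foot heads (stressed positions): 3, 5, 7.
End Rule Rightmost: primary stress on the rightmost head = syllable 7.
Primary stress: syllable 7 → ne.su.gu.ta.bu.spi:.ˈfe:.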